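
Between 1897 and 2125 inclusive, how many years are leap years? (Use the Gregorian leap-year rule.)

Multiples of 4 in [1897,2125]: 57.
Of those, multiples of 100: 3 (not leap unless ÷400).
Multiples of 400: 1.
Leap years = 57 − 3 + 1 = 55.

55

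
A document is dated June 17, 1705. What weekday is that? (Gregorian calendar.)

Wednesday

Doomsday rule: the anchor day for the 1700s is Sunday. For year 05: 5÷12 = 0 r 5, and 5÷4 = 1, so 0+5+1 = 6.
Sunday + 6 ≡ Saturday — that's 1705's doomsday.
In June the doomsday date is Jun 6.
Jun 17 is 11 days after Jun 6; 11 mod 7 = 4, so Saturday + 4 = Wednesday.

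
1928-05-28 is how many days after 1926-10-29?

Oct 29, 1926 → Oct 29, 1927: 365 days.
Oct 29, 1927 → Nov 29, 1927: 31 days (October has 31).
Nov 29, 1927 → Dec 29, 1927: 30 days (November has 30).
Dec 29, 1927 → Jan 29, 1928: 31 days (December has 31).
Jan 29, 1928 → Feb 29, 1928: 31 days (January has 31).
Feb 29, 1928 → Mar 29, 1928: 29 days (February has 29).
Mar 29, 1928 → Apr 29, 1928: 31 days (March has 31).
Apr 29, 1928 → May 28, 1928: 29 days.
Total: 577 days.

577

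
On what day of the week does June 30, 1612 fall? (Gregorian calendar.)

Doomsday rule: the anchor day for the 1600s is Tuesday. For year 12: 12÷12 = 1 r 0, and 0÷4 = 0, so 1+0+0 = 1.
Tuesday + 1 ≡ Wednesday — that's 1612's doomsday.
In June the doomsday date is Jun 6.
Jun 30 is 24 days after Jun 6; 24 mod 7 = 3, so Wednesday + 3 = Saturday.

Saturday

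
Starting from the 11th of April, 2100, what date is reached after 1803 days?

+365 (one year) → Apr 11, 2101 (1438 left).
+365 (one year) → Apr 11, 2102 (1073 left).
+365 (one year) → Apr 11, 2103 (708 left).
+366 (one year; includes Feb 29, 2104) → Apr 11, 2104 (342 left).
Apr has 30 days: +20 → May 1, 2104 (322 left).
May has 31 days: +31 → Jun 1, 2104 (291 left).
Jun has 30 days: +30 → Jul 1, 2104 (261 left).
Jul has 31 days: +31 → Aug 1, 2104 (230 left).
Aug has 31 days: +31 → Sep 1, 2104 (199 left).
Sep has 30 days: +30 → Oct 1, 2104 (169 left).
Oct has 31 days: +31 → Nov 1, 2104 (138 left).
Nov has 30 days: +30 → Dec 1, 2104 (108 left).
Dec has 31 days: +31 → Jan 1, 2105 (77 left).
Jan has 31 days: +31 → Feb 1, 2105 (46 left).
Feb has 28 days: +28 → Mar 1, 2105 (18 left).
+18 → Mar 19, 2105.

March 19, 2105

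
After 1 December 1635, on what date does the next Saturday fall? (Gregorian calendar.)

Dec 1, 1635 is a Saturday.
From Saturday to the next Saturday is 7 days.
Dec 1, 1635 + 7 = Dec 8, 1635.

December 8, 1635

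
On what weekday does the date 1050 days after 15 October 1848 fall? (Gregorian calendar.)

Oct 15, 1848 is a Sunday.
1050 mod 7 = 0, so 1050 days after a Sunday is Sunday + 0 = Sunday.

Sunday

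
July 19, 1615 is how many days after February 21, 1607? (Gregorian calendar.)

3070

Feb 21, 1607 → Feb 21, 1608: 365 days.
Feb 21, 1608 → Feb 21, 1609: 366 days (Feb 29, 1608 is in that span).
Feb 21, 1609 → Feb 21, 1610: 365 days.
Feb 21, 1610 → Feb 21, 1611: 365 days.
Feb 21, 1611 → Feb 21, 1612: 365 days.
Feb 21, 1612 → Feb 21, 1613: 366 days (Feb 29, 1612 is in that span).
Feb 21, 1613 → Feb 21, 1614: 365 days.
Feb 21, 1614 → Feb 21, 1615: 365 days.
Feb 21, 1615 → Mar 21, 1615: 28 days (February has 28).
Mar 21, 1615 → Apr 21, 1615: 31 days (March has 31).
Apr 21, 1615 → May 21, 1615: 30 days (April has 30).
May 21, 1615 → Jun 21, 1615: 31 days (May has 31).
Jun 21, 1615 → Jul 19, 1615: 28 days.
Total: 3070 days.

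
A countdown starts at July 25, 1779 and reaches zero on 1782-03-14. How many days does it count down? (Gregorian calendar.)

Jul 25, 1779 → Jul 25, 1780: 366 days (Feb 29, 1780 is in that span).
Jul 25, 1780 → Jul 25, 1781: 365 days.
Jul 25, 1781 → Aug 25, 1781: 31 days (July has 31).
Aug 25, 1781 → Sep 25, 1781: 31 days (August has 31).
Sep 25, 1781 → Oct 25, 1781: 30 days (September has 30).
Oct 25, 1781 → Nov 25, 1781: 31 days (October has 31).
Nov 25, 1781 → Dec 25, 1781: 30 days (November has 30).
Dec 25, 1781 → Jan 25, 1782: 31 days (December has 31).
Jan 25, 1782 → Feb 25, 1782: 31 days (January has 31).
Feb 25, 1782 → Mar 14, 1782: 17 days.
Total: 963 days.

963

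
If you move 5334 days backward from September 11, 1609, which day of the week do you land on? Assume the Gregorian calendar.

Friday

First find the weekday of Sep 11, 1609. Doomsday rule: the anchor day for the 1600s is Tuesday. For year 09: 9÷12 = 0 r 9, and 9÷4 = 2, so 0+9+2 = 11.
Tuesday + 11 ≡ Saturday — that's 1609's doomsday.
In September the doomsday date is Sep 5.
Sep 11 is 6 days after Sep 5; 6 mod 7 = 6, so Saturday + 6 = Friday.
5334 mod 7 = 0, so 5334 days before a Friday is Friday − 0 = Friday.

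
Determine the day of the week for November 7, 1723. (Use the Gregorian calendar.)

Sunday

Doomsday rule: the anchor day for the 1700s is Sunday. For year 23: 23÷12 = 1 r 11, and 11÷4 = 2, so 1+11+2 = 14.
Sunday + 14 ≡ Sunday — that's 1723's doomsday.
In November the doomsday date is Nov 7.
Nov 7 is the doomsday itself: Sunday.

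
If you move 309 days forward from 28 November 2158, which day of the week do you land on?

Wednesday

First find the weekday of Nov 28, 2158. Doomsday rule: the anchor day for the 2100s is Sunday. For year 58: 58÷12 = 4 r 10, and 10÷4 = 2, so 4+10+2 = 16.
Sunday + 16 ≡ Tuesday — that's 2158's doomsday.
In November the doomsday date is Nov 7.
Nov 28 is 21 days after Nov 7; 21 mod 7 = 0, so Tuesday + 0 = Tuesday.
309 mod 7 = 1, so 309 days after a Tuesday is Tuesday + 1 = Wednesday.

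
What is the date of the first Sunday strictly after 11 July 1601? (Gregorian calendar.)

July 15, 1601

Jul 11, 1601 is a Wednesday.
From Wednesday to the next Sunday is 4 days.
Jul 11, 1601 + 4 = Jul 15, 1601.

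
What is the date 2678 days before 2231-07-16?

March 16, 2224

−365 (one year) → Jul 16, 2230 (2313 left).
−365 (one year) → Jul 16, 2229 (1948 left).
−365 (one year) → Jul 16, 2228 (1583 left).
−366 (one year; includes Feb 29, 2228) → Jul 16, 2227 (1217 left).
−365 (one year) → Jul 16, 2226 (852 left).
−365 (one year) → Jul 16, 2225 (487 left).
−365 (one year) → Jul 16, 2224 (122 left).
−16 → Jun 30, 2224 (end of Jun, 30 days; 106 left).
−30 → May 31, 2224 (end of May, 31 days; 76 left).
−31 → Apr 30, 2224 (end of Apr, 30 days; 45 left).
−30 → Mar 31, 2224 (end of Mar, 31 days; 15 left).
−15 → Mar 16, 2224.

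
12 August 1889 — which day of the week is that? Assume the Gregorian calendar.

Doomsday rule: the anchor day for the 1800s is Friday. For year 89: 89÷12 = 7 r 5, and 5÷4 = 1, so 7+5+1 = 13.
Friday + 13 ≡ Thursday — that's 1889's doomsday.
In August the doomsday date is Aug 8.
Aug 12 is 4 days after Aug 8; 4 mod 7 = 4, so Thursday + 4 = Monday.

Monday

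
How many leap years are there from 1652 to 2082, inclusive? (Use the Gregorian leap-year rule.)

105

Multiples of 4 in [1652,2082]: 108.
Of those, multiples of 100: 4 (not leap unless ÷400).
Multiples of 400: 1.
Leap years = 108 − 4 + 1 = 105.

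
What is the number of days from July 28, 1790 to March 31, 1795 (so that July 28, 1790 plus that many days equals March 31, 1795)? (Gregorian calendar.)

1707

Jul 28, 1790 → Jul 28, 1791: 365 days.
Jul 28, 1791 → Jul 28, 1792: 366 days (Feb 29, 1792 is in that span).
Jul 28, 1792 → Jul 28, 1793: 365 days.
Jul 28, 1793 → Jul 28, 1794: 365 days.
Jul 28, 1794 → Aug 28, 1794: 31 days (July has 31).
Aug 28, 1794 → Sep 28, 1794: 31 days (August has 31).
Sep 28, 1794 → Oct 28, 1794: 30 days (September has 30).
Oct 28, 1794 → Nov 28, 1794: 31 days (October has 31).
Nov 28, 1794 → Dec 28, 1794: 30 days (November has 30).
Dec 28, 1794 → Jan 28, 1795: 31 days (December has 31).
Jan 28, 1795 → Feb 28, 1795: 31 days (January has 31).
Feb 28, 1795 → Mar 28, 1795: 28 days (February has 28).
Mar 28, 1795 → Mar 31, 1795: 3 days.
Total: 1707 days.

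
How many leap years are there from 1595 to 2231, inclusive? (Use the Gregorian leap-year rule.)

154

Multiples of 4 in [1595,2231]: 159.
Of those, multiples of 100: 7 (not leap unless ÷400).
Multiples of 400: 2.
Leap years = 159 − 7 + 2 = 154.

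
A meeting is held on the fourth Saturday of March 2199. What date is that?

March 23, 2199

March 1, 2199 is a Friday.
The first Saturday is therefore March 2 (1 days later).
The fourth Saturday is 2 + 3×7 = March 23.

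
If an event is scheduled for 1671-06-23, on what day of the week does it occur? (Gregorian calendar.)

Tuesday

Doomsday rule: the anchor day for the 1600s is Tuesday. For year 71: 71÷12 = 5 r 11, and 11÷4 = 2, so 5+11+2 = 18.
Tuesday + 18 ≡ Saturday — that's 1671's doomsday.
In June the doomsday date is Jun 6.
Jun 23 is 17 days after Jun 6; 17 mod 7 = 3, so Saturday + 3 = Tuesday.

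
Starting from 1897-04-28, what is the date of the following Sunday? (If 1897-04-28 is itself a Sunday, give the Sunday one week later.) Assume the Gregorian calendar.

May 2, 1897

Apr 28, 1897 is a Wednesday.
From Wednesday to the next Sunday is 4 days.
Apr 28, 1897 + 4 = May 2, 1897.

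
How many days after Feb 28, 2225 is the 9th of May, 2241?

Feb 28, 2225 → Feb 28, 2226: 365 days.
Feb 28, 2226 → Feb 28, 2227: 365 days.
Feb 28, 2227 → Feb 28, 2228: 365 days.
Feb 28, 2228 → Feb 28, 2229: 366 days (Feb 29, 2228 is in that span).
Feb 28, 2229 → Feb 28, 2230: 365 days.
Feb 28, 2230 → Feb 28, 2231: 365 days.
Feb 28, 2231 → Feb 28, 2232: 365 days.
Feb 28, 2232 → Feb 28, 2233: 366 days (Feb 29, 2232 is in that span).
Feb 28, 2233 → Feb 28, 2234: 365 days.
Feb 28, 2234 → Feb 28, 2235: 365 days.
Feb 28, 2235 → Feb 28, 2236: 365 days.
Feb 28, 2236 → Feb 28, 2237: 366 days (Feb 29, 2236 is in that span).
Feb 28, 2237 → Feb 28, 2238: 365 days.
Feb 28, 2238 → Feb 28, 2239: 365 days.
Feb 28, 2239 → Feb 28, 2240: 365 days.
Feb 28, 2240 → Feb 28, 2241: 366 days (Feb 29, 2240 is in that span).
Feb 28, 2241 → Mar 28, 2241: 28 days (February has 28).
Mar 28, 2241 → Apr 28, 2241: 31 days (March has 31).
Apr 28, 2241 → May 9, 2241: 11 days.
Total: 5914 days.

5914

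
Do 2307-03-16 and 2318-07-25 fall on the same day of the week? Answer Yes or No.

No

From Mar 16, 2307 to Jul 25, 2318 is 4149 days.
4149 mod 7 = 5, so they are different weekdays.
(Mar 16, 2307 is a Saturday; Jul 25, 2318 is a Thursday.)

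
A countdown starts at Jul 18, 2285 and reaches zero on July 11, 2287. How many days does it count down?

723

Jul 18, 2285 → Jul 18, 2286: 365 days.
Jul 18, 2286 → Aug 18, 2286: 31 days (July has 31).
Aug 18, 2286 → Sep 18, 2286: 31 days (August has 31).
Sep 18, 2286 → Oct 18, 2286: 30 days (September has 30).
Oct 18, 2286 → Nov 18, 2286: 31 days (October has 31).
Nov 18, 2286 → Dec 18, 2286: 30 days (November has 30).
Dec 18, 2286 → Jan 18, 2287: 31 days (December has 31).
Jan 18, 2287 → Feb 18, 2287: 31 days (January has 31).
Feb 18, 2287 → Mar 18, 2287: 28 days (February has 28).
Mar 18, 2287 → Apr 18, 2287: 31 days (March has 31).
Apr 18, 2287 → May 18, 2287: 30 days (April has 30).
May 18, 2287 → Jun 18, 2287: 31 days (May has 31).
Jun 18, 2287 → Jul 11, 2287: 23 days.
Total: 723 days.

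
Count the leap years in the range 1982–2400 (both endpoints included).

102

Multiples of 4 in [1982,2400]: 105.
Of those, multiples of 100: 5 (not leap unless ÷400).
Multiples of 400: 2.
Leap years = 105 − 5 + 2 = 102.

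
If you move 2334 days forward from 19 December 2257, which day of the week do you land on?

First find the weekday of Dec 19, 2257. Doomsday rule: the anchor day for the 2200s is Friday. For year 57: 57÷12 = 4 r 9, and 9÷4 = 2, so 4+9+2 = 15.
Friday + 15 ≡ Saturday — that's 2257's doomsday.
In December the doomsday date is Dec 12.
Dec 19 is 7 days after Dec 12; 7 mod 7 = 0, so Saturday + 0 = Saturday.
2334 mod 7 = 3, so 2334 days after a Saturday is Saturday + 3 = Tuesday.

Tuesday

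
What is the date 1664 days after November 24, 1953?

June 15, 1958

+365 (one year) → Nov 24, 1954 (1299 left).
+365 (one year) → Nov 24, 1955 (934 left).
+366 (one year; includes Feb 29, 1956) → Nov 24, 1956 (568 left).
+365 (one year) → Nov 24, 1957 (203 left).
Nov has 30 days: +7 → Dec 1, 1957 (196 left).
Dec has 31 days: +31 → Jan 1, 1958 (165 left).
Jan has 31 days: +31 → Feb 1, 1958 (134 left).
Feb has 28 days: +28 → Mar 1, 1958 (106 left).
Mar has 31 days: +31 → Apr 1, 1958 (75 left).
Apr has 30 days: +30 → May 1, 1958 (45 left).
May has 31 days: +31 → Jun 1, 1958 (14 left).
+14 → Jun 15, 1958.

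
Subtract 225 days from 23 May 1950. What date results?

October 10, 1949

−23 → Apr 30, 1950 (end of Apr, 30 days; 202 left).
−30 → Mar 31, 1950 (end of Mar, 31 days; 172 left).
−31 → Feb 28, 1950 (end of Feb, 28 days; 141 left).
−28 → Jan 31, 1950 (end of Jan, 31 days; 113 left).
−31 → Dec 31, 1949 (end of Dec, 31 days; 82 left).
−31 → Nov 30, 1949 (end of Nov, 30 days; 51 left).
−30 → Oct 31, 1949 (end of Oct, 31 days; 21 left).
−21 → Oct 10, 1949.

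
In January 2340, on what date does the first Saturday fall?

January 1, 2340 is a Monday.
The first Saturday is therefore January 6 (5 days later).

January 6, 2340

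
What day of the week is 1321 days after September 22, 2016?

Tuesday

Sep 22, 2016 is a Thursday.
1321 mod 7 = 5, so 1321 days after a Thursday is Thursday + 5 = Tuesday.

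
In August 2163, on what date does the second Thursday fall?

August 11, 2163

August 1, 2163 is a Monday.
The first Thursday is therefore August 4 (3 days later).
The second Thursday is 4 + 1×7 = August 11.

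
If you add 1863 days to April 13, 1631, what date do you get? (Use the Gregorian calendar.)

+366 (one year; includes Feb 29, 1632) → Apr 13, 1632 (1497 left).
+365 (one year) → Apr 13, 1633 (1132 left).
+365 (one year) → Apr 13, 1634 (767 left).
+365 (one year) → Apr 13, 1635 (402 left).
+366 (one year; includes Feb 29, 1636) → Apr 13, 1636 (36 left).
Apr has 30 days: +18 → May 1, 1636 (18 left).
+18 → May 19, 1636.

May 19, 1636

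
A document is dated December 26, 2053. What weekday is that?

Doomsday rule: the anchor day for the 2000s is Tuesday. For year 53: 53÷12 = 4 r 5, and 5÷4 = 1, so 4+5+1 = 10.
Tuesday + 10 ≡ Friday — that's 2053's doomsday.
In December the doomsday date is Dec 12.
Dec 26 is 14 days after Dec 12; 14 mod 7 = 0, so Friday + 0 = Friday.

Friday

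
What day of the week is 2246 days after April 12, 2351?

First find the weekday of Apr 12, 2351. Doomsday rule: the anchor day for the 2300s is Wednesday. For year 51: 51÷12 = 4 r 3, and 3÷4 = 0, so 4+3+0 = 7.
Wednesday + 7 ≡ Wednesday — that's 2351's doomsday.
In April the doomsday date is Apr 4.
Apr 12 is 8 days after Apr 4; 8 mod 7 = 1, so Wednesday + 1 = Thursday.
2246 mod 7 = 6, so 2246 days after a Thursday is Thursday + 6 = Wednesday.

Wednesday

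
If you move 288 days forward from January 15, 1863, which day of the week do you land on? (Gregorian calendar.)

First find the weekday of Jan 15, 1863. Doomsday rule: the anchor day for the 1800s is Friday. For year 63: 63÷12 = 5 r 3, and 3÷4 = 0, so 5+3+0 = 8.
Friday + 8 ≡ Saturday — that's 1863's doomsday.
In January the doomsday date is Jan 3 (1863 is not a leap year).
Jan 15 is 12 days after Jan 3; 12 mod 7 = 5, so Saturday + 5 = Thursday.
288 mod 7 = 1, so 288 days after a Thursday is Thursday + 1 = Friday.

Friday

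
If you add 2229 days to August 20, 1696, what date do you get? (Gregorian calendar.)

+365 (one year) → Aug 20, 1697 (1864 left).
+365 (one year) → Aug 20, 1698 (1499 left).
+365 (one year) → Aug 20, 1699 (1134 left).
+365 (one year) → Aug 20, 1700 (769 left).
+365 (one year) → Aug 20, 1701 (404 left).
+365 (one year) → Aug 20, 1702 (39 left).
Aug has 31 days: +12 → Sep 1, 1702 (27 left).
+27 → Sep 28, 1702.

September 28, 1702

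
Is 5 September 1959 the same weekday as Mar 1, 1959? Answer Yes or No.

No

From Mar 1, 1959 to Sep 5, 1959 is 188 days.
188 mod 7 = 6, so they are different weekdays.
(Mar 1, 1959 is a Sunday; Sep 5, 1959 is a Saturday.)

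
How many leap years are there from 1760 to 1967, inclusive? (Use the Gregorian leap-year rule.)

Multiples of 4 in [1760,1967]: 52.
Of those, multiples of 100: 2 (not leap unless ÷400).
Multiples of 400: 0.
Leap years = 52 − 2 + 0 = 50.

50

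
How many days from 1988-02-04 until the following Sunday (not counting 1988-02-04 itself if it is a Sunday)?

3

Feb 4, 1988 is a Thursday.
From Thursday to the next Sunday is 3 days.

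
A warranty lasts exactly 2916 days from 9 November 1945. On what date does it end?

November 3, 1953

+365 (one year) → Nov 9, 1946 (2551 left).
+365 (one year) → Nov 9, 1947 (2186 left).
+366 (one year; includes Feb 29, 1948) → Nov 9, 1948 (1820 left).
+365 (one year) → Nov 9, 1949 (1455 left).
+365 (one year) → Nov 9, 1950 (1090 left).
+365 (one year) → Nov 9, 1951 (725 left).
+366 (one year; includes Feb 29, 1952) → Nov 9, 1952 (359 left).
Nov has 30 days: +22 → Dec 1, 1952 (337 left).
Dec has 31 days: +31 → Jan 1, 1953 (306 left).
Jan has 31 days: +31 → Feb 1, 1953 (275 left).
Feb has 28 days: +28 → Mar 1, 1953 (247 left).
Mar has 31 days: +31 → Apr 1, 1953 (216 left).
Apr has 30 days: +30 → May 1, 1953 (186 left).
May has 31 days: +31 → Jun 1, 1953 (155 left).
Jun has 30 days: +30 → Jul 1, 1953 (125 left).
Jul has 31 days: +31 → Aug 1, 1953 (94 left).
Aug has 31 days: +31 → Sep 1, 1953 (63 left).
Sep has 30 days: +30 → Oct 1, 1953 (33 left).
Oct has 31 days: +31 → Nov 1, 1953 (2 left).
+2 → Nov 3, 1953.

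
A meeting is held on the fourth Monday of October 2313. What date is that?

October 27, 2313

October 1, 2313 is a Wednesday.
The first Monday is therefore October 6 (5 days later).
The fourth Monday is 6 + 3×7 = October 27.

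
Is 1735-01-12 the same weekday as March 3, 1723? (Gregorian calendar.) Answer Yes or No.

From Mar 3, 1723 to Jan 12, 1735 is 4333 days.
4333 mod 7 = 0, so they are the same weekday.
(Mar 3, 1723 is a Wednesday; Jan 12, 1735 is a Wednesday.)

Yes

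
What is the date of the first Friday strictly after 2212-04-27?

Apr 27, 2212 is a Monday.
From Monday to the next Friday is 4 days.
Apr 27, 2212 + 4 = May 1, 2212.

May 1, 2212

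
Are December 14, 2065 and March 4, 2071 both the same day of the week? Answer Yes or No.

No

From Dec 14, 2065 to Mar 4, 2071 is 1906 days.
1906 mod 7 = 2, so they are different weekdays.
(Dec 14, 2065 is a Monday; Mar 4, 2071 is a Wednesday.)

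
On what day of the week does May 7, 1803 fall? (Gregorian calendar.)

Saturday

Doomsday rule: the anchor day for the 1800s is Friday. For year 03: 3÷12 = 0 r 3, and 3÷4 = 0, so 0+3+0 = 3.
Friday + 3 ≡ Monday — that's 1803's doomsday.
In May the doomsday date is May 9.
May 7 is 2 days before May 9; 2 mod 7 = 2, so Monday − 2 = Saturday.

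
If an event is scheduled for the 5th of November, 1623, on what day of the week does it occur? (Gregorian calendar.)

Sunday

Doomsday rule: the anchor day for the 1600s is Tuesday. For year 23: 23÷12 = 1 r 11, and 11÷4 = 2, so 1+11+2 = 14.
Tuesday + 14 ≡ Tuesday — that's 1623's doomsday.
In November the doomsday date is Nov 7.
Nov 5 is 2 days before Nov 7; 2 mod 7 = 2, so Tuesday − 2 = Sunday.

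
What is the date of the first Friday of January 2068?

January 1, 2068 is a Sunday.
The first Friday is therefore January 6 (5 days later).

January 6, 2068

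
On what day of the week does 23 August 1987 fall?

Sunday

Doomsday rule: the anchor day for the 1900s is Wednesday. For year 87: 87÷12 = 7 r 3, and 3÷4 = 0, so 7+3+0 = 10.
Wednesday + 10 ≡ Saturday — that's 1987's doomsday.
In August the doomsday date is Aug 8.
Aug 23 is 15 days after Aug 8; 15 mod 7 = 1, so Saturday + 1 = Sunday.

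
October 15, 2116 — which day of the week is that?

Thursday

January 1, 2116 is a Wednesday.
Jan 1, 2116 → Feb 1, 2116: 31 days (January has 31).
Feb 1, 2116 → Mar 1, 2116: 29 days (February has 29).
Mar 1, 2116 → Apr 1, 2116: 31 days (March has 31).
Apr 1, 2116 → May 1, 2116: 30 days (April has 30).
May 1, 2116 → Jun 1, 2116: 31 days (May has 31).
Jun 1, 2116 → Jul 1, 2116: 30 days (June has 30).
Jul 1, 2116 → Aug 1, 2116: 31 days (July has 31).
Aug 1, 2116 → Sep 1, 2116: 31 days (August has 31).
Sep 1, 2116 → Oct 1, 2116: 30 days (September has 30).
Oct 1, 2116 → Oct 15, 2116: 14 days.
Total: 288 days.
288 mod 7 = 1, so Wednesday + 1 = Thursday.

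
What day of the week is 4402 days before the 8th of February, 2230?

Tuesday

First find the weekday of Feb 8, 2230. Doomsday rule: the anchor day for the 2200s is Friday. For year 30: 30÷12 = 2 r 6, and 6÷4 = 1, so 2+6+1 = 9.
Friday + 9 ≡ Sunday — that's 2230's doomsday.
In February the doomsday date is Feb 28 (2230 is not a leap year).
Feb 8 is 20 days before Feb 28; 20 mod 7 = 6, so Sunday − 6 = Monday.
4402 mod 7 = 6, so 4402 days before a Monday is Monday − 6 = Tuesday.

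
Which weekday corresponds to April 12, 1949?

Tuesday

January 1, 1949 is a Saturday.
Jan 1, 1949 → Feb 1, 1949: 31 days (January has 31).
Feb 1, 1949 → Mar 1, 1949: 28 days (February has 28).
Mar 1, 1949 → Apr 1, 1949: 31 days (March has 31).
Apr 1, 1949 → Apr 12, 1949: 11 days.
Total: 101 days.
101 mod 7 = 3, so Saturday + 3 = Tuesday.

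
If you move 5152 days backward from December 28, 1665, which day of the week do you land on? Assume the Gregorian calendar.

Dec 28, 1665 is a Monday.
5152 mod 7 = 0, so 5152 days before a Monday is Monday − 0 = Monday.

Monday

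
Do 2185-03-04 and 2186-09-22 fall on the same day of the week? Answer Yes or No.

From Mar 4, 2185 to Sep 22, 2186 is 567 days.
567 mod 7 = 0, so they are the same weekday.
(Mar 4, 2185 is a Friday; Sep 22, 2186 is a Friday.)

Yes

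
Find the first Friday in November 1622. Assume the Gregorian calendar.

November 1, 1622 is a Tuesday.
The first Friday is therefore November 4 (3 days later).

November 4, 1622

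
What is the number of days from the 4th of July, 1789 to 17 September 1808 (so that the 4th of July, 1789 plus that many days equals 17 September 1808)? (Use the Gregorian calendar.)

7014

Jul 4, 1789 → Jul 4, 1790: 365 days.
Jul 4, 1790 → Jul 4, 1791: 365 days.
Jul 4, 1791 → Jul 4, 1792: 366 days (Feb 29, 1792 is in that span).
Jul 4, 1792 → Jul 4, 1793: 365 days.
Jul 4, 1793 → Jul 4, 1794: 365 days.
Jul 4, 1794 → Jul 4, 1795: 365 days.
Jul 4, 1795 → Jul 4, 1796: 366 days (Feb 29, 1796 is in that span).
Jul 4, 1796 → Jul 4, 1797: 365 days.
Jul 4, 1797 → Jul 4, 1798: 365 days.
Jul 4, 1798 → Jul 4, 1799: 365 days.
Jul 4, 1799 → Jul 4, 1800: 365 days.
Jul 4, 1800 → Jul 4, 1801: 365 days.
Jul 4, 1801 → Jul 4, 1802: 365 days.
Jul 4, 1802 → Jul 4, 1803: 365 days.
Jul 4, 1803 → Jul 4, 1804: 366 days (Feb 29, 1804 is in that span).
Jul 4, 1804 → Jul 4, 1805: 365 days.
Jul 4, 1805 → Jul 4, 1806: 365 days.
Jul 4, 1806 → Jul 4, 1807: 365 days.
Jul 4, 1807 → Jul 4, 1808: 366 days (Feb 29, 1808 is in that span).
Jul 4, 1808 → Aug 4, 1808: 31 days (July has 31).
Aug 4, 1808 → Sep 4, 1808: 31 days (August has 31).
Sep 4, 1808 → Sep 17, 1808: 13 days.
Total: 7014 days.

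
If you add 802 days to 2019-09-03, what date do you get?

November 13, 2021

+366 (one year; includes Feb 29, 2020) → Sep 3, 2020 (436 left).
+365 (one year) → Sep 3, 2021 (71 left).
Sep has 30 days: +28 → Oct 1, 2021 (43 left).
Oct has 31 days: +31 → Nov 1, 2021 (12 left).
+12 → Nov 13, 2021.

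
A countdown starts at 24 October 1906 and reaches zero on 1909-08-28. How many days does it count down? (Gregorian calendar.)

1039

Oct 24, 1906 → Oct 24, 1907: 365 days.
Oct 24, 1907 → Oct 24, 1908: 366 days (Feb 29, 1908 is in that span).
Oct 24, 1908 → Nov 24, 1908: 31 days (October has 31).
Nov 24, 1908 → Dec 24, 1908: 30 days (November has 30).
Dec 24, 1908 → Jan 24, 1909: 31 days (December has 31).
Jan 24, 1909 → Feb 24, 1909: 31 days (January has 31).
Feb 24, 1909 → Mar 24, 1909: 28 days (February has 28).
Mar 24, 1909 → Apr 24, 1909: 31 days (March has 31).
Apr 24, 1909 → May 24, 1909: 30 days (April has 30).
May 24, 1909 → Jun 24, 1909: 31 days (May has 31).
Jun 24, 1909 → Jul 24, 1909: 30 days (June has 30).
Jul 24, 1909 → Aug 24, 1909: 31 days (July has 31).
Aug 24, 1909 → Aug 28, 1909: 4 days.
Total: 1039 days.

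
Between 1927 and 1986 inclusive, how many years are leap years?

15

Multiples of 4 in [1927,1986]: 15.
Of those, multiples of 100: 0 (not leap unless ÷400).
Multiples of 400: 0.
Leap years = 15 − 0 + 0 = 15.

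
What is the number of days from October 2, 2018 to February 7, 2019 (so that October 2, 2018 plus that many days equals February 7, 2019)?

128

Oct 2, 2018 → Nov 2, 2018: 31 days (October has 31).
Nov 2, 2018 → Dec 2, 2018: 30 days (November has 30).
Dec 2, 2018 → Jan 2, 2019: 31 days (December has 31).
Jan 2, 2019 → Feb 2, 2019: 31 days (January has 31).
Feb 2, 2019 → Feb 7, 2019: 5 days.
Total: 128 days.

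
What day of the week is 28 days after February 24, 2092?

Feb 24, 2092 is a Sunday.
28 mod 7 = 0, so 28 days after a Sunday is Sunday + 0 = Sunday.

Sunday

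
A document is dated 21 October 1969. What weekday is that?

January 1, 1969 is a Wednesday.
Jan 1, 1969 → Feb 1, 1969: 31 days (January has 31).
Feb 1, 1969 → Mar 1, 1969: 28 days (February has 28).
Mar 1, 1969 → Apr 1, 1969: 31 days (March has 31).
Apr 1, 1969 → May 1, 1969: 30 days (April has 30).
May 1, 1969 → Jun 1, 1969: 31 days (May has 31).
Jun 1, 1969 → Jul 1, 1969: 30 days (June has 30).
Jul 1, 1969 → Aug 1, 1969: 31 days (July has 31).
Aug 1, 1969 → Sep 1, 1969: 31 days (August has 31).
Sep 1, 1969 → Oct 1, 1969: 30 days (September has 30).
Oct 1, 1969 → Oct 21, 1969: 20 days.
Total: 293 days.
293 mod 7 = 6, so Wednesday + 6 = Tuesday.

Tuesday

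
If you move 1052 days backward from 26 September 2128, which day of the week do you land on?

Friday

Sep 26, 2128 is a Sunday.
1052 mod 7 = 2, so 1052 days before a Sunday is Sunday − 2 = Friday.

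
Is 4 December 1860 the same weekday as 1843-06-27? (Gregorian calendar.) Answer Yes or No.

Yes

From Jun 27, 1843 to Dec 4, 1860 is 6370 days.
6370 mod 7 = 0, so they are the same weekday.
(Jun 27, 1843 is a Tuesday; Dec 4, 1860 is a Tuesday.)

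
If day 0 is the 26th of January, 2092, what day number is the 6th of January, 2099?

2537

Jan 26, 2092 → Jan 26, 2093: 366 days (Feb 29, 2092 is in that span).
Jan 26, 2093 → Jan 26, 2094: 365 days.
Jan 26, 2094 → Jan 26, 2095: 365 days.
Jan 26, 2095 → Jan 26, 2096: 365 days.
Jan 26, 2096 → Jan 26, 2097: 366 days (Feb 29, 2096 is in that span).
Jan 26, 2097 → Jan 26, 2098: 365 days.
Jan 26, 2098 → Feb 26, 2098: 31 days (January has 31).
Feb 26, 2098 → Mar 26, 2098: 28 days (February has 28).
Mar 26, 2098 → Apr 26, 2098: 31 days (March has 31).
Apr 26, 2098 → May 26, 2098: 30 days (April has 30).
May 26, 2098 → Jun 26, 2098: 31 days (May has 31).
Jun 26, 2098 → Jul 26, 2098: 30 days (June has 30).
Jul 26, 2098 → Aug 26, 2098: 31 days (July has 31).
Aug 26, 2098 → Sep 26, 2098: 31 days (August has 31).
Sep 26, 2098 → Oct 26, 2098: 30 days (September has 30).
Oct 26, 2098 → Nov 26, 2098: 31 days (October has 31).
Nov 26, 2098 → Dec 26, 2098: 30 days (November has 30).
Dec 26, 2098 → Jan 6, 2099: 11 days.
Total: 2537 days.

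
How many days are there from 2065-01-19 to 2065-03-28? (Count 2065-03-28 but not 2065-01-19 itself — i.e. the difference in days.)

68

Jan 19, 2065 → Feb 19, 2065: 31 days (January has 31).
Feb 19, 2065 → Mar 19, 2065: 28 days (February has 28).
Mar 19, 2065 → Mar 28, 2065: 9 days.
Total: 68 days.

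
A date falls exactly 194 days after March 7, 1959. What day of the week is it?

Thursday

Mar 7, 1959 is a Saturday.
194 mod 7 = 5, so 194 days after a Saturday is Saturday + 5 = Thursday.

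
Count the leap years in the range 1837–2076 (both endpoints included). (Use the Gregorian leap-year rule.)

59

Multiples of 4 in [1837,2076]: 60.
Of those, multiples of 100: 2 (not leap unless ÷400).
Multiples of 400: 1.
Leap years = 60 − 2 + 1 = 59.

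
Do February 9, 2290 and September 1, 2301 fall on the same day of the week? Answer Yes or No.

Yes

From Feb 9, 2290 to Sep 1, 2301 is 4221 days.
4221 mod 7 = 0, so they are the same weekday.
(Feb 9, 2290 is a Sunday; Sep 1, 2301 is a Sunday.)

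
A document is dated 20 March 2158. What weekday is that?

Monday

January 1, 2158 is a Sunday.
Jan 1, 2158 → Feb 1, 2158: 31 days (January has 31).
Feb 1, 2158 → Mar 1, 2158: 28 days (February has 28).
Mar 1, 2158 → Mar 20, 2158: 19 days.
Total: 78 days.
78 mod 7 = 1, so Sunday + 1 = Monday.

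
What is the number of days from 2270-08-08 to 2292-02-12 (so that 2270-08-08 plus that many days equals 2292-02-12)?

7858

Aug 8, 2270 → Aug 8, 2271: 365 days.
Aug 8, 2271 → Aug 8, 2272: 366 days (Feb 29, 2272 is in that span).
Aug 8, 2272 → Aug 8, 2273: 365 days.
Aug 8, 2273 → Aug 8, 2274: 365 days.
Aug 8, 2274 → Aug 8, 2275: 365 days.
Aug 8, 2275 → Aug 8, 2276: 366 days (Feb 29, 2276 is in that span).
Aug 8, 2276 → Aug 8, 2277: 365 days.
Aug 8, 2277 → Aug 8, 2278: 365 days.
Aug 8, 2278 → Aug 8, 2279: 365 days.
Aug 8, 2279 → Aug 8, 2280: 366 days (Feb 29, 2280 is in that span).
Aug 8, 2280 → Aug 8, 2281: 365 days.
Aug 8, 2281 → Aug 8, 2282: 365 days.
Aug 8, 2282 → Aug 8, 2283: 365 days.
Aug 8, 2283 → Aug 8, 2284: 366 days (Feb 29, 2284 is in that span).
Aug 8, 2284 → Aug 8, 2285: 365 days.
Aug 8, 2285 → Aug 8, 2286: 365 days.
Aug 8, 2286 → Aug 8, 2287: 365 days.
Aug 8, 2287 → Aug 8, 2288: 366 days (Feb 29, 2288 is in that span).
Aug 8, 2288 → Aug 8, 2289: 365 days.
Aug 8, 2289 → Aug 8, 2290: 365 days.
Aug 8, 2290 → Aug 8, 2291: 365 days.
Aug 8, 2291 → Sep 8, 2291: 31 days (August has 31).
Sep 8, 2291 → Oct 8, 2291: 30 days (September has 30).
Oct 8, 2291 → Nov 8, 2291: 31 days (October has 31).
Nov 8, 2291 → Dec 8, 2291: 30 days (November has 30).
Dec 8, 2291 → Jan 8, 2292: 31 days (December has 31).
Jan 8, 2292 → Feb 8, 2292: 31 days (January has 31).
Feb 8, 2292 → Feb 12, 2292: 4 days.
Total: 7858 days.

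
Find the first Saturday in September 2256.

September 6, 2256

September 1, 2256 is a Monday.
The first Saturday is therefore September 6 (5 days later).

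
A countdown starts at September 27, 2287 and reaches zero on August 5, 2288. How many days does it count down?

313

Sep 27, 2287 → Oct 27, 2287: 30 days (September has 30).
Oct 27, 2287 → Nov 27, 2287: 31 days (October has 31).
Nov 27, 2287 → Dec 27, 2287: 30 days (November has 30).
Dec 27, 2287 → Jan 27, 2288: 31 days (December has 31).
Jan 27, 2288 → Feb 27, 2288: 31 days (January has 31).
Feb 27, 2288 → Mar 27, 2288: 29 days (February has 29).
Mar 27, 2288 → Apr 27, 2288: 31 days (March has 31).
Apr 27, 2288 → May 27, 2288: 30 days (April has 30).
May 27, 2288 → Jun 27, 2288: 31 days (May has 31).
Jun 27, 2288 → Jul 27, 2288: 30 days (June has 30).
Jul 27, 2288 → Aug 5, 2288: 9 days.
Total: 313 days.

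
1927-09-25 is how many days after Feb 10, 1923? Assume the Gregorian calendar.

1688

Feb 10, 1923 → Feb 10, 1924: 365 days.
Feb 10, 1924 → Feb 10, 1925: 366 days (Feb 29, 1924 is in that span).
Feb 10, 1925 → Feb 10, 1926: 365 days.
Feb 10, 1926 → Feb 10, 1927: 365 days.
Feb 10, 1927 → Mar 10, 1927: 28 days (February has 28).
Mar 10, 1927 → Apr 10, 1927: 31 days (March has 31).
Apr 10, 1927 → May 10, 1927: 30 days (April has 30).
May 10, 1927 → Jun 10, 1927: 31 days (May has 31).
Jun 10, 1927 → Jul 10, 1927: 30 days (June has 30).
Jul 10, 1927 → Aug 10, 1927: 31 days (July has 31).
Aug 10, 1927 → Sep 10, 1927: 31 days (August has 31).
Sep 10, 1927 → Sep 25, 1927: 15 days.
Total: 1688 days.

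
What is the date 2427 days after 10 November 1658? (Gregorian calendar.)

July 3, 1665

+365 (one year) → Nov 10, 1659 (2062 left).
+366 (one year; includes Feb 29, 1660) → Nov 10, 1660 (1696 left).
+365 (one year) → Nov 10, 1661 (1331 left).
+365 (one year) → Nov 10, 1662 (966 left).
+365 (one year) → Nov 10, 1663 (601 left).
+366 (one year; includes Feb 29, 1664) → Nov 10, 1664 (235 left).
Nov has 30 days: +21 → Dec 1, 1664 (214 left).
Dec has 31 days: +31 → Jan 1, 1665 (183 left).
Jan has 31 days: +31 → Feb 1, 1665 (152 left).
Feb has 28 days: +28 → Mar 1, 1665 (124 left).
Mar has 31 days: +31 → Apr 1, 1665 (93 left).
Apr has 30 days: +30 → May 1, 1665 (63 left).
May has 31 days: +31 → Jun 1, 1665 (32 left).
Jun has 30 days: +30 → Jul 1, 1665 (2 left).
+2 → Jul 3, 1665.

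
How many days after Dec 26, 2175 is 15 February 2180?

1512

Dec 26, 2175 → Dec 26, 2176: 366 days (Feb 29, 2176 is in that span).
Dec 26, 2176 → Dec 26, 2177: 365 days.
Dec 26, 2177 → Dec 26, 2178: 365 days.
Dec 26, 2178 → Dec 26, 2179: 365 days.
Dec 26, 2179 → Jan 26, 2180: 31 days (December has 31).
Jan 26, 2180 → Feb 15, 2180: 20 days.
Total: 1512 days.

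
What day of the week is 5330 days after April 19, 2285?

First find the weekday of Apr 19, 2285. Doomsday rule: the anchor day for the 2200s is Friday. For year 85: 85÷12 = 7 r 1, and 1÷4 = 0, so 7+1+0 = 8.
Friday + 8 ≡ Saturday — that's 2285's doomsday.
In April the doomsday date is Apr 4.
Apr 19 is 15 days after Apr 4; 15 mod 7 = 1, so Saturday + 1 = Sunday.
5330 mod 7 = 3, so 5330 days after a Sunday is Sunday + 3 = Wednesday.

Wednesday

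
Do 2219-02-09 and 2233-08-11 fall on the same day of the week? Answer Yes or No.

From Feb 9, 2219 to Aug 11, 2233 is 5297 days.
5297 mod 7 = 5, so they are different weekdays.
(Feb 9, 2219 is a Tuesday; Aug 11, 2233 is a Sunday.)

No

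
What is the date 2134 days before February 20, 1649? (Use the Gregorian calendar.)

−366 (one year; includes Feb 29, 1648) → Feb 20, 1648 (1768 left).
−365 (one year) → Feb 20, 1647 (1403 left).
−365 (one year) → Feb 20, 1646 (1038 left).
−365 (one year) → Feb 20, 1645 (673 left).
−366 (one year; includes Feb 29, 1644) → Feb 20, 1644 (307 left).
−20 → Jan 31, 1644 (end of Jan, 31 days; 287 left).
−31 → Dec 31, 1643 (end of Dec, 31 days; 256 left).
−31 → Nov 30, 1643 (end of Nov, 30 days; 225 left).
−30 → Oct 31, 1643 (end of Oct, 31 days; 195 left).
−31 → Sep 30, 1643 (end of Sep, 30 days; 164 left).
−30 → Aug 31, 1643 (end of Aug, 31 days; 134 left).
−31 → Jul 31, 1643 (end of Jul, 31 days; 103 left).
−31 → Jun 30, 1643 (end of Jun, 30 days; 72 left).
−30 → May 31, 1643 (end of May, 31 days; 42 left).
−31 → Apr 30, 1643 (end of Apr, 30 days; 11 left).
−11 → Apr 19, 1643.

April 19, 1643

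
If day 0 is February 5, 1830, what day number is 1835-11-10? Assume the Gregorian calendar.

2104

Feb 5, 1830 → Feb 5, 1831: 365 days.
Feb 5, 1831 → Feb 5, 1832: 365 days.
Feb 5, 1832 → Feb 5, 1833: 366 days (Feb 29, 1832 is in that span).
Feb 5, 1833 → Feb 5, 1834: 365 days.
Feb 5, 1834 → Feb 5, 1835: 365 days.
Feb 5, 1835 → Mar 5, 1835: 28 days (February has 28).
Mar 5, 1835 → Apr 5, 1835: 31 days (March has 31).
Apr 5, 1835 → May 5, 1835: 30 days (April has 30).
May 5, 1835 → Jun 5, 1835: 31 days (May has 31).
Jun 5, 1835 → Jul 5, 1835: 30 days (June has 30).
Jul 5, 1835 → Aug 5, 1835: 31 days (July has 31).
Aug 5, 1835 → Sep 5, 1835: 31 days (August has 31).
Sep 5, 1835 → Oct 5, 1835: 30 days (September has 30).
Oct 5, 1835 → Nov 5, 1835: 31 days (October has 31).
Nov 5, 1835 → Nov 10, 1835: 5 days.
Total: 2104 days.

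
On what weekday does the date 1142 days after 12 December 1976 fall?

Monday

First find the weekday of Dec 12, 1976. Doomsday rule: the anchor day for the 1900s is Wednesday. For year 76: 76÷12 = 6 r 4, and 4÷4 = 1, so 6+4+1 = 11.
Wednesday + 11 ≡ Sunday — that's 1976's doomsday.
In December the doomsday date is Dec 12.
Dec 12 is the doomsday itself: Sunday.
1142 mod 7 = 1, so 1142 days after a Sunday is Sunday + 1 = Monday.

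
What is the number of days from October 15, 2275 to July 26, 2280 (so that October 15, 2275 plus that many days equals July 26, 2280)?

Oct 15, 2275 → Oct 15, 2276: 366 days (Feb 29, 2276 is in that span).
Oct 15, 2276 → Oct 15, 2277: 365 days.
Oct 15, 2277 → Oct 15, 2278: 365 days.
Oct 15, 2278 → Oct 15, 2279: 365 days.
Oct 15, 2279 → Nov 15, 2279: 31 days (October has 31).
Nov 15, 2279 → Dec 15, 2279: 30 days (November has 30).
Dec 15, 2279 → Jan 15, 2280: 31 days (December has 31).
Jan 15, 2280 → Feb 15, 2280: 31 days (January has 31).
Feb 15, 2280 → Mar 15, 2280: 29 days (February has 29).
Mar 15, 2280 → Apr 15, 2280: 31 days (March has 31).
Apr 15, 2280 → May 15, 2280: 30 days (April has 30).
May 15, 2280 → Jun 15, 2280: 31 days (May has 31).
Jun 15, 2280 → Jul 15, 2280: 30 days (June has 30).
Jul 15, 2280 → Jul 26, 2280: 11 days.
Total: 1746 days.

1746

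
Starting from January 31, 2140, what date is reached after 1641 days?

+366 (one year; includes Feb 29, 2140) → Jan 31, 2141 (1275 left).
+365 (one year) → Jan 31, 2142 (910 left).
+365 (one year) → Jan 31, 2143 (545 left).
+365 (one year) → Jan 31, 2144 (180 left).
Jan has 31 days: +1 → Feb 1, 2144 (179 left).
Feb has 29 days: +29 → Mar 1, 2144 (150 left).
Mar has 31 days: +31 → Apr 1, 2144 (119 left).
Apr has 30 days: +30 → May 1, 2144 (89 left).
May has 31 days: +31 → Jun 1, 2144 (58 left).
Jun has 30 days: +30 → Jul 1, 2144 (28 left).
+28 → Jul 29, 2144.

July 29, 2144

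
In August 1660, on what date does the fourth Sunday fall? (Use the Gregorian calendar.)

August 22, 1660

August 1, 1660 is a Sunday.
The first Sunday is therefore August 1 (same day).
The fourth Sunday is 1 + 3×7 = August 22.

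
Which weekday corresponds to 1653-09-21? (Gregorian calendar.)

Sunday

Doomsday rule: the anchor day for the 1600s is Tuesday. For year 53: 53÷12 = 4 r 5, and 5÷4 = 1, so 4+5+1 = 10.
Tuesday + 10 ≡ Friday — that's 1653's doomsday.
In September the doomsday date is Sep 5.
Sep 21 is 16 days after Sep 5; 16 mod 7 = 2, so Friday + 2 = Sunday.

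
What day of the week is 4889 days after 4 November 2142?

Nov 4, 2142 is a Sunday.
4889 mod 7 = 3, so 4889 days after a Sunday is Sunday + 3 = Wednesday.

Wednesday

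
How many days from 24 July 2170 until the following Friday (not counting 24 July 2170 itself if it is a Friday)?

3

Jul 24, 2170 is a Tuesday.
From Tuesday to the next Friday is 3 days.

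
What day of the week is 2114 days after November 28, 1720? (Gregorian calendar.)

Nov 28, 1720 is a Thursday.
2114 mod 7 = 0, so 2114 days after a Thursday is Thursday + 0 = Thursday.

Thursday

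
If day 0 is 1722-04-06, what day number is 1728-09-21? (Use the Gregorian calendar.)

2360

Apr 6, 1722 → Apr 6, 1723: 365 days.
Apr 6, 1723 → Apr 6, 1724: 366 days (Feb 29, 1724 is in that span).
Apr 6, 1724 → Apr 6, 1725: 365 days.
Apr 6, 1725 → Apr 6, 1726: 365 days.
Apr 6, 1726 → Apr 6, 1727: 365 days.
Apr 6, 1727 → Apr 6, 1728: 366 days (Feb 29, 1728 is in that span).
Apr 6, 1728 → May 6, 1728: 30 days (April has 30).
May 6, 1728 → Jun 6, 1728: 31 days (May has 31).
Jun 6, 1728 → Jul 6, 1728: 30 days (June has 30).
Jul 6, 1728 → Aug 6, 1728: 31 days (July has 31).
Aug 6, 1728 → Sep 6, 1728: 31 days (August has 31).
Sep 6, 1728 → Sep 21, 1728: 15 days.
Total: 2360 days.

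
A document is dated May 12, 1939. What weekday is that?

Doomsday rule: the anchor day for the 1900s is Wednesday. For year 39: 39÷12 = 3 r 3, and 3÷4 = 0, so 3+3+0 = 6.
Wednesday + 6 ≡ Tuesday — that's 1939's doomsday.
In May the doomsday date is May 9.
May 12 is 3 days after May 9; 3 mod 7 = 3, so Tuesday + 3 = Friday.

Friday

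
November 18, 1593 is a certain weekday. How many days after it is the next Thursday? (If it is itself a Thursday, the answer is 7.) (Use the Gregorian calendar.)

Nov 18, 1593 is a Thursday.
From Thursday to the next Thursday is 7 days.

7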